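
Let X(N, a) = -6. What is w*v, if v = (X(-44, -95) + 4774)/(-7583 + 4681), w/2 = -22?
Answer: 104896/1451 ≈ 72.292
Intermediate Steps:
w = -44 (w = 2*(-22) = -44)
v = -2384/1451 (v = (-6 + 4774)/(-7583 + 4681) = 4768/(-2902) = 4768*(-1/2902) = -2384/1451 ≈ -1.6430)
w*v = -44*(-2384/1451) = 104896/1451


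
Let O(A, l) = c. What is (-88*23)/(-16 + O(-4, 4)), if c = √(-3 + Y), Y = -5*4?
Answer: 32384/279 + 2024*I*√23/279 ≈ 116.07 + 34.791*I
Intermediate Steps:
Y = -20
c = I*√23 (c = √(-3 - 20) = √(-23) = I*√23 ≈ 4.7958*I)
O(A, l) = I*√23
(-88*23)/(-16 + O(-4, 4)) = (-88*23)/(-16 + I*√23) = -2024/(-16 + I*√23)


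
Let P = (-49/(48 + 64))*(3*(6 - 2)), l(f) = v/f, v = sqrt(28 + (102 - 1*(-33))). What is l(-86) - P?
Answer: 21/4 - sqrt(163)/86 ≈ 5.1015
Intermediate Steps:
v = sqrt(163) (v = sqrt(28 + (102 + 33)) = sqrt(28 + 135) = sqrt(163) ≈ 12.767)
l(f) = sqrt(163)/f
P = -21/4 (P = (-49/112)*(3*4) = -49*1/112*12 = -7/16*12 = -21/4 ≈ -5.2500)
l(-86) - P = sqrt(163)/(-86) - 1*(-21/4) = sqrt(163)*(-1/86) + 21/4 = -sqrt(163)/86 + 21/4 = 21/4 - sqrt(163)/86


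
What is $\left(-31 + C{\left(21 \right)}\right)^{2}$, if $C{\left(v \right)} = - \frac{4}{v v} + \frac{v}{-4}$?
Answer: $\frac{4091009521}{3111696} \approx 1314.7$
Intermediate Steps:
$C{\left(v \right)} = - \frac{4}{v^{2}} - \frac{v}{4}$ ($C{\left(v \right)} = - \frac{4}{v^{2}} + v \left(- \frac{1}{4}\right) = - \frac{4}{v^{2}} - \frac{v}{4}$)
$\left(-31 + C{\left(21 \right)}\right)^{2} = \left(-31 - \left(\frac{21}{4} + \frac{4}{441}\right)\right)^{2} = \left(-31 - \frac{9277}{1764}\right)^{2} = \left(- \frac{63961}{1764}\right)^{2} = \frac{4091009521}{3111696}$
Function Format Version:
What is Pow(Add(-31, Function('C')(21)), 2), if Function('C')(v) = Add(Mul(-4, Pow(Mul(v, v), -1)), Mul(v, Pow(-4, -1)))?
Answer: Rational(4091009521, 3111696) ≈ 1314.7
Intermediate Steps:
Function('C')(v) = Add(Mul(-4, Pow(v, -2)), Mul(Rational(-1, 4), v)) (Function('C')(v) = Add(Mul(-4, Pow(Pow(v, 2), -1)), Mul(v, Rational(-1, 4))) = Add(Mul(-4, Pow(v, -2)), Mul(Rational(-1, 4), v)))
Pow(Add(-31, Function('C')(21)), 2) = Pow(Add(-31, Add(Mul(-4, Pow(21, -2)), Mul(Rational(-1, 4), 21))), 2) = Pow(Add(-31, Add(Mul(-4, Rational(1, 441)), Rational(-21, 4))), 2) = Pow(Add(-31, Add(Rational(-4, 441), Rational(-21, 4))), 2) = Pow(Add(-31, Rational(-9277, 1764)), 2) = Pow(Rational(-63961, 1764), 2) = Rational(4091009521, 3111696)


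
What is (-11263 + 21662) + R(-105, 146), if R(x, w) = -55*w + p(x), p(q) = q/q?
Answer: 2370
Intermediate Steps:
p(q) = 1
R(x, w) = 1 - 55*w (R(x, w) = -55*w + 1 = 1 - 55*w)
(-11263 + 21662) + R(-105, 146) = (-11263 + 21662) + (1 - 55*146) = 10399 + (1 - 8030) = 10399 - 8029 = 2370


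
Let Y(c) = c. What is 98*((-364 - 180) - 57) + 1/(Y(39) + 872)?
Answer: -53656077/911 ≈ -58898.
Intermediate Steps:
98*((-364 - 180) - 57) + 1/(Y(39) + 872) = 98*((-364 - 180) - 57) + 1/(39 + 872) = 98*(-544 - 57) + 1/911 = 98*(-601) + 1/911 = -58898 + 1/911 = -53656077/911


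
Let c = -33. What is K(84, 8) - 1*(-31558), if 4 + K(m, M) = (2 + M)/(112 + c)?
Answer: 2492776/79 ≈ 31554.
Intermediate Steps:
K(m, M) = -314/79 + M/79 (K(m, M) = -4 + (2 + M)/(112 - 33) = -4 + (2 + M)/79 = -4 + (2 + M)*(1/79) = -4 + (2/79 + M/79) = -314/79 + M/79)
K(84, 8) - 1*(-31558) = (-314/79 + (1/79)*8) - 1*(-31558) = (-314/79 + 8/79) + 31558 = -306/79 + 31558 = 2492776/79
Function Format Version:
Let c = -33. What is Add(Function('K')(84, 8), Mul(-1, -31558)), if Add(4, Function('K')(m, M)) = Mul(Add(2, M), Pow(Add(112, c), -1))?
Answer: Rational(2492776, 79) ≈ 31554.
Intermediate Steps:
Function('K')(m, M) = Add(Rational(-314, 79), Mul(Rational(1, 79), M)) (Function('K')(m, M) = Add(-4, Mul(Add(2, M), Pow(Add(112, -33), -1))) = Add(-4, Mul(Add(2, M), Pow(79, -1))) = Add(-4, Mul(Add(2, M), Rational(1, 79))) = Add(-4, Add(Rational(2, 79), Mul(Rational(1, 79), M))) = Add(Rational(-314, 79), Mul(Rational(1, 79), M)))
Add(Function('K')(84, 8), Mul(-1, -31558)) = Add(Add(Rational(-314, 79), Mul(Rational(1, 79), 8)), Mul(-1, -31558)) = Add(Add(Rational(-314, 79), Rational(8, 79)), 31558) = Add(Rational(-306, 79), 31558) = Rational(2492776, 79)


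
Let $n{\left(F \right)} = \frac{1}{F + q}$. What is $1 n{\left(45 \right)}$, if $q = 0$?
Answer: $\frac{1}{45} \approx 0.022222$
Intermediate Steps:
$n{\left(F \right)} = \frac{1}{F}$ ($n{\left(F \right)} = \frac{1}{F + 0} = \frac{1}{F}$)
$1 n{\left(45 \right)} = 1 \cdot \frac{1}{45} = \frac{1}{45}$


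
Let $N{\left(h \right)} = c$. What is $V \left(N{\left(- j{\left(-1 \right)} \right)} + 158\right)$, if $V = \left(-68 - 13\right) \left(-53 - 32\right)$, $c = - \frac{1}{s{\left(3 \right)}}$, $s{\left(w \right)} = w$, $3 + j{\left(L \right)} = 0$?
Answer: $1085535$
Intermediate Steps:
$j{\left(L \right)} = -3$ ($j{\left(L \right)} = -3 + 0 = -3$)
$c = - \frac{1}{3} \approx -0.33333$
$N{\left(h \right)} = - \frac{1}{3}$
$V = 6885$ ($V = \left(-81\right) \left(-85\right) = 6885$)
$V \left(N{\left(- j{\left(-1 \right)} \right)} + 158\right) = 6885 \left(- \frac{1}{3} + 158\right) = 6885 \cdot \frac{473}{3} = 1085535$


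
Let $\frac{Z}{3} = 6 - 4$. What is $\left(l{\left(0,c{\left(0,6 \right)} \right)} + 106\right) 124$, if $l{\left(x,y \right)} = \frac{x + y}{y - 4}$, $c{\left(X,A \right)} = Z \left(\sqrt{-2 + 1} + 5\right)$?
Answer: $\frac{1182464}{89} - \frac{372 i}{89} \approx 13286.0 - 4.1798 i$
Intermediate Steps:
$Z = 6$ ($Z = 3 \left(6 - 4\right) = 3 \cdot 2 = 6$)
$c{\left(X,A \right)} = 30 + 6 i$ ($c{\left(X,A \right)} = 6 \left(\sqrt{-2 + 1} + 5\right) = 6 \left(\sqrt{-1} + 5\right) = 6 \left(i + 5\right) = 6 \left(5 + i\right) = 30 + 6 i$)
$l{\left(x,y \right)} = \frac{x + y}{-4 + y}$
$\left(l{\left(0,c{\left(0,6 \right)} \right)} + 106\right) 124 = \left(\frac{0 + \left(30 + 6 i\right)}{-4 + \left(30 + 6 i\right)} + 106\right) 124 = \left(\frac{30 + 6 i}{26 + 6 i} + 106\right) 124 = \left(\frac{26 - 6 i}{712} \left(30 + 6 i\right) + 106\right) 124 = \left(\frac{\left(26 - 6 i\right) \left(30 + 6 i\right)}{712} + 106\right) 124 = \left(106 + \frac{\left(26 - 6 i\right) \left(30 + 6 i\right)}{712}\right) 124 = 13144 + \frac{31 \left(26 - 6 i\right) \left(30 + 6 i\right)}{178}$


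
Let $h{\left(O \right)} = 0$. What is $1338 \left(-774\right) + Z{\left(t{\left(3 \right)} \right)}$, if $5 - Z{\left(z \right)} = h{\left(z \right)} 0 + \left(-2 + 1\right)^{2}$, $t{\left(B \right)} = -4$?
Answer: $-1035608$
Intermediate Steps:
$Z{\left(z \right)} = 4$ ($Z{\left(z \right)} = 5 - \left(0 \cdot 0 + \left(-2 + 1\right)^{2}\right) = 5 - \left(0 + \left(-1\right)^{2}\right) = 5 - \left(0 + 1\right) = 5 - 1 = 4$)
$1338 \left(-774\right) + Z{\left(t{\left(3 \right)} \right)} = 1338 \left(-774\right) + 4 = -1035612 + 4 = -1035608$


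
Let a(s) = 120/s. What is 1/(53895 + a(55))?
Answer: 11/592869 ≈ 1.8554e-5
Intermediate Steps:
1/(53895 + a(55)) = 1/(53895 + 120/55) = 1/(53895 + 120*(1/55)) = 1/(53895 + 24/11) = 1/(592869/11) = 11/592869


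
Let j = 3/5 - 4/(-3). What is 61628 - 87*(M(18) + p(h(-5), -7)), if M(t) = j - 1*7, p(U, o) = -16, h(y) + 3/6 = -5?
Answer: 317304/5 ≈ 63461.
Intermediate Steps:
h(y) = -11/2 (h(y) = -1/2 - 5 = -11/2)
j = 29/15 (j = 3*(1/5) - 4*(-1/3) = 3/5 + 4/3 = 29/15 ≈ 1.9333)
M(t) = -76/15 (M(t) = 29/15 - 1*7 = 29/15 - 7 = -76/15)
61628 - 87*(M(18) + p(h(-5), -7)) = 61628 - 87*(-76/15 - 16) = 61628 - 87*(-316)/15 = 61628 - 1*(-9164/5) = 61628 + 9164/5 = 317304/5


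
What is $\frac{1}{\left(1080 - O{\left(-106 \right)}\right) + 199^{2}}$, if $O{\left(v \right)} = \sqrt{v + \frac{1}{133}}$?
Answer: $\frac{5410573}{220107534310} + \frac{i \sqrt{1874901}}{220107534310} \approx 2.4582 \cdot 10^{-5} + 6.2209 \cdot 10^{-9} i$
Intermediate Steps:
$O{\left(v \right)} = \sqrt{\frac{1}{133} + v}$ ($O{\left(v \right)} = \sqrt{v + \frac{1}{133}} = \sqrt{\frac{1}{133} + v}$)
$\frac{1}{\left(1080 - O{\left(-106 \right)}\right) + 199^{2}} = \frac{1}{\left(1080 - \frac{\sqrt{133 + 17689 \left(-106\right)}}{133}\right) + 199^{2}} = \frac{1}{\left(1080 - \frac{\sqrt{133 - 1875034}}{133}\right) + 39601} = \frac{1}{\left(1080 - \frac{\sqrt{-1874901}}{133}\right) + 39601} = \frac{1}{\left(1080 - \frac{i \sqrt{1874901}}{133}\right) + 39601} = \frac{1}{40681 - \frac{i \sqrt{1874901}}{133}}$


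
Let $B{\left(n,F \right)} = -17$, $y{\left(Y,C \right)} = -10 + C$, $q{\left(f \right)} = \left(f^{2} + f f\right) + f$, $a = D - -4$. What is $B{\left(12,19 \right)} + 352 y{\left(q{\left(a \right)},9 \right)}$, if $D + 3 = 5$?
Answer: $-369$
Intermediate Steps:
$D = 2$ ($D = -3 + 5 = 2$)
$a = 6$ ($a = 2 - -4 = 2 + 4 = 6$)
$q{\left(f \right)} = f + 2 f^{2}$ ($q{\left(f \right)} = \left(f^{2} + f^{2}\right) + f = 2 f^{2} + f = f + 2 f^{2}$)
$B{\left(12,19 \right)} + 352 y{\left(q{\left(a \right)},9 \right)} = -17 + 352 \left(-10 + 9\right) = -17 + 352 \left(-1\right) = -17 - 352 = -369$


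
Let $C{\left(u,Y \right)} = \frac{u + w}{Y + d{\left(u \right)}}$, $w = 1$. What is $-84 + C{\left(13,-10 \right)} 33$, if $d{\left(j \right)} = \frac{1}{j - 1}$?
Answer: $- \frac{2220}{17} \approx -130.59$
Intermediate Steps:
$d{\left(j \right)} = \frac{1}{-1 + j}$
$C{\left(u,Y \right)} = \frac{1 + u}{Y + \frac{1}{-1 + u}}$ ($C{\left(u,Y \right)} = \frac{u + 1}{Y + \frac{1}{-1 + u}} = \frac{1 + u}{Y + \frac{1}{-1 + u}}$)
$-84 + C{\left(13,-10 \right)} 33 = -84 + \frac{-1 + 13^{2}}{1 - -10 - 130} \cdot 33 = -84 + \frac{-1 + 169}{1 + 10 - 130} \cdot 33 = -84 + \frac{1}{-119} \cdot 168 \cdot 33 = -84 + \left(- \frac{1}{119}\right) 168 \cdot 33 = -84 - \frac{792}{17} = - \frac{2220}{17}$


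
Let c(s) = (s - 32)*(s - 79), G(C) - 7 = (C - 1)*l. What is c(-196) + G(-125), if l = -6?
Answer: 63463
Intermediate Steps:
G(C) = 13 - 6*C (G(C) = 7 + (C - 1)*(-6) = 7 + (-1 + C)*(-6) = 7 + (6 - 6*C) = 13 - 6*C)
c(s) = (-79 + s)*(-32 + s) (c(s) = (-32 + s)*(-79 + s) = (-79 + s)*(-32 + s))
c(-196) + G(-125) = (2528 + (-196)**2 - 111*(-196)) + (13 - 6*(-125)) = (2528 + 38416 + 21756) + (13 + 750) = 62700 + 763 = 63463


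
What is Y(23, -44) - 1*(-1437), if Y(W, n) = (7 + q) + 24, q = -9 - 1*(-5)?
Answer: 1464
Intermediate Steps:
q = -4 (q = -9 + 5 = -4)
Y(W, n) = 27 (Y(W, n) = (7 - 4) + 24 = 3 + 24 = 27)
Y(23, -44) - 1*(-1437) = 27 - 1*(-1437) = 27 + 1437 = 1464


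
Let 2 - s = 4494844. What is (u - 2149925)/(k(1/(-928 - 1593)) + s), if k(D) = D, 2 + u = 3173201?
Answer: -2579673754/11331496683 ≈ -0.22766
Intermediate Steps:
u = 3173199 (u = -2 + 3173201 = 3173199)
s = -4494842 (s = 2 - 1*4494844 = 2 - 4494844 = -4494842)
(u - 2149925)/(k(1/(-928 - 1593)) + s) = (3173199 - 2149925)/(1/(-928 - 1593) - 4494842) = 1023274/(1/(-2521) - 4494842) = 1023274/(-1/2521 - 4494842) = 1023274/(-11331496683/2521) = 1023274*(-2521/11331496683) = -2579673754/11331496683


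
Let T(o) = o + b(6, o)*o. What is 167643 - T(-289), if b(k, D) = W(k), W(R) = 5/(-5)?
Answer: 167643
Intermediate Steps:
W(R) = -1 (W(R) = 5*(-⅕) = -1)
b(k, D) = -1
T(o) = 0 (T(o) = o - o = 0)
167643 - T(-289) = 167643 - 1*0 = 167643 + 0 = 167643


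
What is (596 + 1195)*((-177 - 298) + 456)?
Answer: -34029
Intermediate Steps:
(596 + 1195)*((-177 - 298) + 456) = 1791*(-475 + 456) = 1791*(-19) = -34029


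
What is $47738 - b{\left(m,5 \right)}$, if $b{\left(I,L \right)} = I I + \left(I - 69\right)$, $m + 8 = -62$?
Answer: $42977$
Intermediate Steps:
$m = -70$ ($m = -8 - 62 = -70$)
$b{\left(I,L \right)} = -69 + I + I^{2}$ ($b{\left(I,L \right)} = I^{2} + \left(-69 + I\right) = -69 + I + I^{2}$)
$47738 - b{\left(m,5 \right)} = 47738 - \left(-69 - 70 + \left(-70\right)^{2}\right) = 47738 - \left(-69 - 70 + 4900\right) = 47738 - 4761 = 42977$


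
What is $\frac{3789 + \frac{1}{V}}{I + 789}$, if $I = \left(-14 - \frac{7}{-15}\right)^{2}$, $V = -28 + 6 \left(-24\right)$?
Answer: $\frac{146634075}{37622248} \approx 3.8975$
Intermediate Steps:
$V = -172$ ($V = -28 - 144 = -172$)
$I = \frac{41209}{225}$ ($I = \left(-14 - - \frac{7}{15}\right)^{2} = \left(-14 + \frac{7}{15}\right)^{2} = \left(- \frac{203}{15}\right)^{2} = \frac{41209}{225} \approx 183.15$)
$\frac{3789 + \frac{1}{V}}{I + 789} = \frac{3789 + \frac{1}{-172}}{\frac{41209}{225} + 789} = \frac{3789 - \frac{1}{172}}{\frac{218734}{225}} = \frac{651707}{172} \cdot \frac{225}{218734} = \frac{146634075}{37622248}$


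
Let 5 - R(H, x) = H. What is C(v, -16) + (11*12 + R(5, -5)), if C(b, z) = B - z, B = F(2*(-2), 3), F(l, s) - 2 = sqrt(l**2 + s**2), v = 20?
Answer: 155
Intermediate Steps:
R(H, x) = 5 - H
F(l, s) = 2 + sqrt(l**2 + s**2)
B = 7 (B = 2 + sqrt((2*(-2))**2 + 3**2) = 2 + sqrt((-4)**2 + 9) = 2 + sqrt(16 + 9) = 2 + sqrt(25) = 2 + 5 = 7)
C(b, z) = 7 - z
C(v, -16) + (11*12 + R(5, -5)) = (7 - 1*(-16)) + (11*12 + (5 - 1*5)) = (7 + 16) + (132 + (5 - 5)) = 23 + (132 + 0) = 23 + 132 = 155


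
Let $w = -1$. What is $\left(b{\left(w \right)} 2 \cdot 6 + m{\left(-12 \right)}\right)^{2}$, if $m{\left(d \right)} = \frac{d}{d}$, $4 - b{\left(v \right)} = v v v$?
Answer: $3721$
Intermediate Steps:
$b{\left(v \right)} = 4 - v^{3}$ ($b{\left(v \right)} = 4 - v v v = 4 - v^{2} v = 4 - v^{3}$)
$m{\left(d \right)} = 1$
$\left(b{\left(w \right)} 2 \cdot 6 + m{\left(-12 \right)}\right)^{2} = \left(\left(4 - \left(-1\right)^{3}\right) 2 \cdot 6 + 1\right)^{2} = \left(\left(4 - -1\right) 2 \cdot 6 + 1\right)^{2} = \left(\left(4 + 1\right) 2 \cdot 6 + 1\right)^{2} = \left(5 \cdot 2 \cdot 6 + 1\right)^{2} = \left(10 \cdot 6 + 1\right)^{2} = \left(60 + 1\right)^{2} = 61^{2} = 3721$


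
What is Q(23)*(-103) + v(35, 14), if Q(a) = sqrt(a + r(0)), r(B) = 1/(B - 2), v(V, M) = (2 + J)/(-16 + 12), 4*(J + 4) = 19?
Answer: -11/16 - 309*sqrt(10)/2 ≈ -489.26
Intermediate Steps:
J = 3/4 (J = -4 + (1/4)*19 = -4 + 19/4 = 3/4 ≈ 0.75000)
v(V, M) = -11/16 (v(V, M) = (2 + 3/4)/(-16 + 12) = (11/4)/(-4) = (11/4)*(-1/4) = -11/16)
r(B) = 1/(-2 + B)
Q(a) = sqrt(-1/2 + a) (Q(a) = sqrt(a + 1/(-2 + 0)) = sqrt(a + 1/(-2)) = sqrt(a - 1/2) = sqrt(-1/2 + a))
Q(23)*(-103) + v(35, 14) = (sqrt(-2 + 4*23)/2)*(-103) - 11/16 = (sqrt(-2 + 92)/2)*(-103) - 11/16 = (sqrt(90)/2)*(-103) - 11/16 = ((3*sqrt(10))/2)*(-103) - 11/16 = (3*sqrt(10)/2)*(-103) - 11/16 = -309*sqrt(10)/2 - 11/16 = -11/16 - 309*sqrt(10)/2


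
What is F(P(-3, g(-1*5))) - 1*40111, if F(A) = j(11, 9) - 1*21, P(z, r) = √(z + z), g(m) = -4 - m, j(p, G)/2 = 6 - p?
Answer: -40142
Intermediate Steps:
j(p, G) = 12 - 2*p (j(p, G) = 2*(6 - p) = 12 - 2*p)
P(z, r) = √2*√z (P(z, r) = √(2*z) = √2*√z)
F(A) = -31 (F(A) = (12 - 2*11) - 1*21 = (12 - 22) - 21 = -10 - 21 = -31)
F(P(-3, g(-1*5))) - 1*40111 = -31 - 1*40111 = -31 - 40111 = -40142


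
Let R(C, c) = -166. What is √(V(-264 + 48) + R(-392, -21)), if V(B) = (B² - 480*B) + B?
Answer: √149954 ≈ 387.24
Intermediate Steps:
V(B) = B² - 479*B
√(V(-264 + 48) + R(-392, -21)) = √((-264 + 48)*(-479 + (-264 + 48)) - 166) = √(-216*(-479 - 216) - 166) = √(-216*(-695) - 166) = √(150120 - 166) = √149954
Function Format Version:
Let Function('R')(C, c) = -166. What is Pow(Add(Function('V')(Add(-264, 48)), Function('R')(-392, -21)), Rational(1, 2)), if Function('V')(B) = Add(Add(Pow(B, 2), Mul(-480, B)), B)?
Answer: Pow(149954, Rational(1, 2)) ≈ 387.24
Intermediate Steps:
Function('V')(B) = Add(Pow(B, 2), Mul(-479, B))
Pow(Add(Function('V')(Add(-264, 48)), Function('R')(-392, -21)), Rational(1, 2)) = Pow(Add(Mul(Add(-264, 48), Add(-479, Add(-264, 48))), -166), Rational(1, 2)) = Pow(Add(Mul(-216, Add(-479, -216)), -166), Rational(1, 2)) = Pow(Add(Mul(-216, -695), -166), Rational(1, 2)) = Pow(Add(150120, -166), Rational(1, 2)) = Pow(149954, Rational(1, 2))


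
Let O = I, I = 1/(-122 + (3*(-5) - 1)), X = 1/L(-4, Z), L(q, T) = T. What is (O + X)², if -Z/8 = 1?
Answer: 5329/304704 ≈ 0.017489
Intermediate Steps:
Z = -8 (Z = -8*1 = -8)
X = -⅛ (X = 1/(-8) = -⅛ ≈ -0.12500)
I = -1/138 (I = 1/(-122 + (-15 - 1)) = 1/(-122 - 16) = 1/(-138) = -1/138 ≈ -0.0072464)
O = -1/138 ≈ -0.0072464
(O + X)² = (-1/138 - ⅛)² = (-73/552)² = 5329/304704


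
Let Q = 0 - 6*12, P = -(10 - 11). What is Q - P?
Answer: -73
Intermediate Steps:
P = 1 (P = -1*(-1) = 1)
Q = -72 (Q = 0 - 72 = -72)
Q - P = -72 - 1*1 = -72 - 1 = -73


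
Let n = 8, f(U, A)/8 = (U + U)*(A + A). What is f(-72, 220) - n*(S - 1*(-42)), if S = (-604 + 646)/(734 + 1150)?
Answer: -79632940/157 ≈ -5.0722e+5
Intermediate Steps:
f(U, A) = 32*A*U (f(U, A) = 8*((U + U)*(A + A)) = 8*((2*U)*(2*A)) = 8*(4*A*U) = 32*A*U)
S = 7/314 (S = 42/1884 = 42*(1/1884) = 7/314 ≈ 0.022293)
f(-72, 220) - n*(S - 1*(-42)) = 32*220*(-72) - 8*(7/314 - 1*(-42)) = -506880 - 8*(7/314 + 42) = -506880 - 8*13195/314 = -506880 - 1*52780/157 = -506880 - 52780/157 = -79632940/157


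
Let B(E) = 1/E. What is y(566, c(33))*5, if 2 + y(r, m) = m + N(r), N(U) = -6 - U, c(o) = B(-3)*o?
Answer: -2925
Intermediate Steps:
B(E) = 1/E
c(o) = -o/3 (c(o) = o/(-3) = -o/3)
y(r, m) = -8 + m - r (y(r, m) = -2 + (m + (-6 - r)) = -2 + (-6 + m - r) = -8 + m - r)
y(566, c(33))*5 = (-8 - 1/3*33 - 1*566)*5 = (-8 - 11 - 566)*5 = -585*5 = -2925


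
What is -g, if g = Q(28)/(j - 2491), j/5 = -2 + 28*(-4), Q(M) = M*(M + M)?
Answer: 1568/3061 ≈ 0.51225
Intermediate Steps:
Q(M) = 2*M² (Q(M) = M*(2*M) = 2*M²)
j = -570 (j = 5*(-2 + 28*(-4)) = 5*(-2 - 112) = 5*(-114) = -570)
g = -1568/3061 (g = (2*28²)/(-570 - 2491) = (2*784)/(-3061) = 1568*(-1/3061) = -1568/3061 ≈ -0.51225)
-g = -1*(-1568/3061) = 1568/3061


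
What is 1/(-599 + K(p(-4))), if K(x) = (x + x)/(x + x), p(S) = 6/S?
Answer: -1/598 ≈ -0.0016722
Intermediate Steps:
K(x) = 1 (K(x) = (2*x)/((2*x)) = (2*x)*(1/(2*x)) = 1)
1/(-599 + K(p(-4))) = 1/(-599 + 1) = 1/(-598) = -1/598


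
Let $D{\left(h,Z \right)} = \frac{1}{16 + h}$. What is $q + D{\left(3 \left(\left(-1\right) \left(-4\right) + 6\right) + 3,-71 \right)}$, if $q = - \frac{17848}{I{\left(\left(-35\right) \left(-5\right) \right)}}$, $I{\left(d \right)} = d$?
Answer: $- \frac{124911}{1225} \approx -101.97$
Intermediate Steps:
$q = - \frac{17848}{175}$ ($q = - \frac{17848}{\left(-35\right) \left(-5\right)} = - \frac{17848}{175} \approx -101.99$)
$q + D{\left(3 \left(\left(-1\right) \left(-4\right) + 6\right) + 3,-71 \right)} = - \frac{17848}{175} + \frac{1}{16 + \left(3 \left(\left(-1\right) \left(-4\right) + 6\right) + 3\right)} = - \frac{17848}{175} + \frac{1}{16 + \left(3 \left(4 + 6\right) + 3\right)} = - \frac{17848}{175} + \frac{1}{16 + \left(3 \cdot 10 + 3\right)} = - \frac{17848}{175} + \frac{1}{16 + \left(30 + 3\right)} = - \frac{17848}{175} + \frac{1}{16 + 33} = - \frac{17848}{175} + \frac{1}{49} = - \frac{124911}{1225}$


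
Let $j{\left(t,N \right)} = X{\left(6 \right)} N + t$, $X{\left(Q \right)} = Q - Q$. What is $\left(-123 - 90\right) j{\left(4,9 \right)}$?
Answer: $-852$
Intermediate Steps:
$X{\left(Q \right)} = 0$
$j{\left(t,N \right)} = t$ ($j{\left(t,N \right)} = 0 N + t = 0 + t = t$)
$\left(-123 - 90\right) j{\left(4,9 \right)} = \left(-123 - 90\right) 4 = \left(-213\right) 4 = -852$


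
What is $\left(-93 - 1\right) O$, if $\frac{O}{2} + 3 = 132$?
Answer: $-24252$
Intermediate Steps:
$O = 258$ ($O = -6 + 2 \cdot 132 = -6 + 264 = 258$)
$\left(-93 - 1\right) O = \left(-93 - 1\right) 258 = \left(-94\right) 258 = -24252$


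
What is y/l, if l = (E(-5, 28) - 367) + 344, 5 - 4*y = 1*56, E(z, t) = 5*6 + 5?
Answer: -17/16 ≈ -1.0625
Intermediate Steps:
E(z, t) = 35 (E(z, t) = 30 + 5 = 35)
y = -51/4 (y = 5/4 - 56/4 = 5/4 - ¼*56 = 5/4 - 14 = -51/4 ≈ -12.750)
l = 12 (l = (35 - 367) + 344 = -332 + 344 = 12)
y/l = -51/4/12 = -51/4*1/12 = -17/16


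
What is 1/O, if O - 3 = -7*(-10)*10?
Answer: 1/703 ≈ 0.0014225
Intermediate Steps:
O = 703 (O = 3 - 7*(-10)*10 = 3 + 70*10 = 3 + 700 = 703)
1/O = 1/703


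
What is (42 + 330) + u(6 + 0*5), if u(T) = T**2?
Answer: 408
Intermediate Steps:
(42 + 330) + u(6 + 0*5) = (42 + 330) + (6 + 0*5)**2 = 372 + (6 + 0)**2 = 372 + 6**2 = 372 + 36 = 408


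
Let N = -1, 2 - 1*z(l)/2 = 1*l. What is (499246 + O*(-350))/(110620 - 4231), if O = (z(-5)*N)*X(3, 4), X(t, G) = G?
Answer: 518846/106389 ≈ 4.8769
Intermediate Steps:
z(l) = 4 - 2*l
O = -56 (O = ((4 - 2*(-5))*(-1))*4 = ((4 + 10)*(-1))*4 = (14*(-1))*4 = -14*4 = -56)
(499246 + O*(-350))/(110620 - 4231) = (499246 - 56*(-350))/(110620 - 4231) = (499246 + 19600)/106389 = 518846*(1/106389) = 518846/106389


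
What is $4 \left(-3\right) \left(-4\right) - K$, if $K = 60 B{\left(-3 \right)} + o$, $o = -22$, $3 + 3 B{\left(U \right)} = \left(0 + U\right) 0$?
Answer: $130$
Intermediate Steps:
$B{\left(U \right)} = -1$ ($B{\left(U \right)} = -1 + \frac{\left(0 + U\right) 0}{3} = -1 + \frac{U 0}{3} = -1 + \frac{1}{3} \cdot 0 = -1 + 0 = -1$)
$K = -82$ ($K = 60 \left(-1\right) - 22 = -60 - 22 = -82$)
$4 \left(-3\right) \left(-4\right) - K = 4 \left(-3\right) \left(-4\right) - -82 = \left(-12\right) \left(-4\right) + 82 = 48 + 82 = 130$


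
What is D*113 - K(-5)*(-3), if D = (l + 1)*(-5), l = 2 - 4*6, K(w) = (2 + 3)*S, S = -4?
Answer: 11805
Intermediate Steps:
K(w) = -20 (K(w) = (2 + 3)*(-4) = 5*(-4) = -20)
l = -22 (l = 2 - 24 = -22)
D = 105 (D = (-22 + 1)*(-5) = -21*(-5) = 105)
D*113 - K(-5)*(-3) = 105*113 - (-20)*(-3) = 11865 - 1*60 = 11865 - 60 = 11805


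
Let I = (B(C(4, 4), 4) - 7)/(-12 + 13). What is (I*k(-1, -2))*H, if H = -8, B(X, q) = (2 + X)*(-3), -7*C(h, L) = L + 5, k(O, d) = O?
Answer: -512/7 ≈ -73.143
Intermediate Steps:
C(h, L) = -5/7 - L/7 (C(h, L) = -(L + 5)/7 = -(5 + L)/7 = -5/7 - L/7)
B(X, q) = -6 - 3*X
I = -64/7 (I = ((-6 - 3*(-5/7 - ⅐*4)) - 7)/(-12 + 13) = ((-6 - 3*(-5/7 - 4/7)) - 7)/1 = ((-6 - 3*(-9/7)) - 7)*1 = ((-6 + 27/7) - 7)*1 = (-15/7 - 7)*1 = -64/7*1 = -64/7 ≈ -9.1429)
(I*k(-1, -2))*H = -64/7*(-1)*(-8) = (64/7)*(-8) = -512/7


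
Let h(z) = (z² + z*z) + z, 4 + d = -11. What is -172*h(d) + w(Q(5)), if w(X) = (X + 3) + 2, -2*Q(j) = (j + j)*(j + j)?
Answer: -74865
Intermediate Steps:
d = -15 (d = -4 - 11 = -15)
Q(j) = -2*j² (Q(j) = -(j + j)*(j + j)/2 = -2*j*2*j/2 = -2*j²)
w(X) = 5 + X (w(X) = (3 + X) + 2 = 5 + X)
h(z) = z + 2*z² (h(z) = (z² + z²) + z = 2*z² + z = z + 2*z²)
-172*h(d) + w(Q(5)) = -(-2580)*(1 + 2*(-15)) + (5 - 2*5²) = -(-2580)*(1 - 30) + (5 - 2*25) = -(-2580)*(-29) + (5 - 50) = -172*435 - 45 = -74820 - 45 = -74865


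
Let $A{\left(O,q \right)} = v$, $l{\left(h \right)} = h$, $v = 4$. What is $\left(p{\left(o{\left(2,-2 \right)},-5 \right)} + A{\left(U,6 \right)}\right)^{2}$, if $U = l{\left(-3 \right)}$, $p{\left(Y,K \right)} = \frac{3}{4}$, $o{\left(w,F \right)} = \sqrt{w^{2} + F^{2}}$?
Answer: $\frac{361}{16} \approx 22.563$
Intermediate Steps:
$o{\left(w,F \right)} = \sqrt{F^{2} + w^{2}}$
$p{\left(Y,K \right)} = \frac{3}{4}$ ($p{\left(Y,K \right)} = 3 \cdot \frac{1}{4} = \frac{3}{4}$)
$U = -3$
$A{\left(O,q \right)} = 4$
$\left(p{\left(o{\left(2,-2 \right)},-5 \right)} + A{\left(U,6 \right)}\right)^{2} = \left(\frac{3}{4} + 4\right)^{2} = \left(\frac{19}{4}\right)^{2} = \frac{361}{16}$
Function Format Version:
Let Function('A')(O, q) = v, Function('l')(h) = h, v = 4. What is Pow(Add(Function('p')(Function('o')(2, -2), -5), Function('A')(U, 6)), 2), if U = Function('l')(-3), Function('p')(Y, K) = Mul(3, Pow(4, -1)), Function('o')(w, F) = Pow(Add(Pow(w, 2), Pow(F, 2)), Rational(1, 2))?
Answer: Rational(361, 16) ≈ 22.563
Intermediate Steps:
Function('o')(w, F) = Pow(Add(Pow(F, 2), Pow(w, 2)), Rational(1, 2))
Function('p')(Y, K) = Rational(3, 4) (Function('p')(Y, K) = Mul(3, Rational(1, 4)) = Rational(3, 4))
U = -3
Function('A')(O, q) = 4
Pow(Add(Function('p')(Function('o')(2, -2), -5), Function('A')(U, 6)), 2) = Pow(Add(Rational(3, 4), 4), 2) = Pow(Rational(19, 4), 2) = Rational(361, 16)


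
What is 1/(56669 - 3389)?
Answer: 1/53280 ≈ 1.8769e-5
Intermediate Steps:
1/(56669 - 3389) = 1/53280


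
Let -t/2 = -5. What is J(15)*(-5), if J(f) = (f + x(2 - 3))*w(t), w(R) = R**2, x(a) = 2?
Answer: -8500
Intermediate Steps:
t = 10 (t = -2*(-5) = 10)
J(f) = 200 + 100*f (J(f) = (f + 2)*10**2 = (2 + f)*100 = 200 + 100*f)
J(15)*(-5) = (200 + 100*15)*(-5) = (200 + 1500)*(-5) = 1700*(-5) = -8500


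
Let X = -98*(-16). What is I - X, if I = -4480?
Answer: -6048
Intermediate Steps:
X = 1568
I - X = -4480 - 1*1568 = -4480 - 1568 = -6048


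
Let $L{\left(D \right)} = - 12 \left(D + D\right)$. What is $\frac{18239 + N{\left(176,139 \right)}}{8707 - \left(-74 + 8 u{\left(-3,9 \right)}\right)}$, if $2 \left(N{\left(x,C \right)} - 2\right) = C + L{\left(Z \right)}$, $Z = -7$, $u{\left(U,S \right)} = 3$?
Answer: $\frac{12263}{5838} \approx 2.1005$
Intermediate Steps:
$L{\left(D \right)} = - 24 D$ ($L{\left(D \right)} = - 12 \cdot 2 D = - 24 D$)
$N{\left(x,C \right)} = 86 + \frac{C}{2}$ ($N{\left(x,C \right)} = 2 + \frac{C - -168}{2} = 2 + \frac{C + 168}{2} = 2 + \frac{168 + C}{2} = 2 + \left(84 + \frac{C}{2}\right) = 86 + \frac{C}{2}$)
$\frac{18239 + N{\left(176,139 \right)}}{8707 - \left(-74 + 8 u{\left(-3,9 \right)}\right)} = \frac{18239 + \left(86 + \frac{1}{2} \cdot 139\right)}{8707 + \left(74 - 24\right)} = \frac{18239 + \left(86 + \frac{139}{2}\right)}{8707 + \left(74 - 24\right)} = \frac{18239 + \frac{311}{2}}{8707 + 50} = \frac{36789}{2 \cdot 8757} = \frac{36789}{2} \cdot \frac{1}{8757} = \frac{12263}{5838}$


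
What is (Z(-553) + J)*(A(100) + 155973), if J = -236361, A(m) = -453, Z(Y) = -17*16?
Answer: -36801164160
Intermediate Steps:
Z(Y) = -272
(Z(-553) + J)*(A(100) + 155973) = (-272 - 236361)*(-453 + 155973) = -236633*155520 = -36801164160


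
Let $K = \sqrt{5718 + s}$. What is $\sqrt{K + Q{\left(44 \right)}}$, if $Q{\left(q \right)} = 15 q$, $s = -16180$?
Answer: $\sqrt{660 + i \sqrt{10462}} \approx 25.767 + 1.9848 i$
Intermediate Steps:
$K = i \sqrt{10462}$ ($K = \sqrt{5718 - 16180} = \sqrt{-10462} = i \sqrt{10462} \approx 102.28 i$)
$\sqrt{K + Q{\left(44 \right)}} = \sqrt{i \sqrt{10462} + 15 \cdot 44} = \sqrt{i \sqrt{10462} + 660} = \sqrt{660 + i \sqrt{10462}}$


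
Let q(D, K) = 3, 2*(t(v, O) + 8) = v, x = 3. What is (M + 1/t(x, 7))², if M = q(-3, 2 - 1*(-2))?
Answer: 1369/169 ≈ 8.1006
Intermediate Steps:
t(v, O) = -8 + v/2
M = 3
(M + 1/t(x, 7))² = (3 + 1/(-8 + (½)*3))² = (3 + 1/(-8 + 3/2))² = (3 + 1/(-13/2))² = (3 - 2/13)² = (37/13)² = 1369/169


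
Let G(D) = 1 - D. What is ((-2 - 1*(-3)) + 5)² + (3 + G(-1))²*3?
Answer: 111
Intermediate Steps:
((-2 - 1*(-3)) + 5)² + (3 + G(-1))²*3 = ((-2 - 1*(-3)) + 5)² + (3 + (1 - 1*(-1)))²*3 = ((-2 + 3) + 5)² + (3 + (1 + 1))²*3 = (1 + 5)² + (3 + 2)²*3 = 6² + 5²*3 = 36 + 25*3 = 36 + 75 = 111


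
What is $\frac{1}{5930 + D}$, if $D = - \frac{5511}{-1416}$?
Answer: $\frac{472}{2800797} \approx 0.00016852$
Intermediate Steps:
$D = \frac{1837}{472}$ ($D = \left(-5511\right) \left(- \frac{1}{1416}\right) = \frac{1837}{472} \approx 3.8919$)
$\frac{1}{5930 + D} = \frac{1}{5930 + \frac{1837}{472}} = \frac{1}{\frac{2800797}{472}} = \frac{472}{2800797}$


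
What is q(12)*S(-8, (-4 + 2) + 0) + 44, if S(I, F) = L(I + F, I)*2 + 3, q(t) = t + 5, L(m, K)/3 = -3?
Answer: -211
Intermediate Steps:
L(m, K) = -9 (L(m, K) = 3*(-3) = -9)
q(t) = 5 + t
S(I, F) = -15 (S(I, F) = -9*2 + 3 = -18 + 3 = -15)
q(12)*S(-8, (-4 + 2) + 0) + 44 = (5 + 12)*(-15) + 44 = 17*(-15) + 44 = -255 + 44 = -211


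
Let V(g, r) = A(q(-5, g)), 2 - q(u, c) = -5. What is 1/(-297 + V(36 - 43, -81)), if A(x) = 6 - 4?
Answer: -1/295 ≈ -0.0033898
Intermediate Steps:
q(u, c) = 7 (q(u, c) = 2 - 1*(-5) = 2 + 5 = 7)
A(x) = 2
V(g, r) = 2
1/(-297 + V(36 - 43, -81)) = 1/(-297 + 2) = 1/(-295) = -1/295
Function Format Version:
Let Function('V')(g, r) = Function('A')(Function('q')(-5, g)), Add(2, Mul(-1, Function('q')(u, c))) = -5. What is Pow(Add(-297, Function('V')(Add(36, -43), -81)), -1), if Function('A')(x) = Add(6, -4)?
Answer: Rational(-1, 295) ≈ -0.0033898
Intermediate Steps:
Function('q')(u, c) = 7 (Function('q')(u, c) = Add(2, Mul(-1, -5)) = Add(2, 5) = 7)
Function('A')(x) = 2
Function('V')(g, r) = 2
Pow(Add(-297, Function('V')(Add(36, -43), -81)), -1) = Pow(Add(-297, 2), -1) = Pow(-295, -1) = Rational(-1, 295)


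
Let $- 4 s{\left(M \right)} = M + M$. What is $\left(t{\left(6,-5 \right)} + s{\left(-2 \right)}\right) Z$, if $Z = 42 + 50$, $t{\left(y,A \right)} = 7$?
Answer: $736$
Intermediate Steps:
$s{\left(M \right)} = - \frac{M}{2}$ ($s{\left(M \right)} = - \frac{M + M}{4} = - \frac{2 M}{4} = - \frac{M}{2}$)
$Z = 92$
$\left(t{\left(6,-5 \right)} + s{\left(-2 \right)}\right) Z = \left(7 - -1\right) 92 = \left(7 + 1\right) 92 = 8 \cdot 92 = 736$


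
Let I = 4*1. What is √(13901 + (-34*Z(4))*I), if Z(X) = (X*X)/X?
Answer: 19*√37 ≈ 115.57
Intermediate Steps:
Z(X) = X (Z(X) = X²/X = X)
I = 4
√(13901 + (-34*Z(4))*I) = √(13901 - 34*4*4) = √(13901 - 136*4) = √(13901 - 544) = √13357 = 19*√37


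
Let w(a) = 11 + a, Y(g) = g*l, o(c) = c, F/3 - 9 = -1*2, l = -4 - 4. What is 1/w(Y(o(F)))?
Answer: -1/157 ≈ -0.0063694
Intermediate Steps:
l = -8
F = 21 (F = 27 + 3*(-1*2) = 27 + 3*(-2) = 27 - 6 = 21)
Y(g) = -8*g (Y(g) = g*(-8) = -8*g)
1/w(Y(o(F))) = 1/(11 - 8*21) = 1/(11 - 168) = 1/(-157) = -1/157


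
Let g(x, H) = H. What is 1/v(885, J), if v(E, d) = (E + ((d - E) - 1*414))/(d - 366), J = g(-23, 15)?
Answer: 117/133 ≈ 0.87970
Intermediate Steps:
J = 15
v(E, d) = (-414 + d)/(-366 + d) (v(E, d) = (E + ((d - E) - 414))/(-366 + d) = (E + (-414 + d - E))/(-366 + d) = (-414 + d)/(-366 + d))
1/v(885, J) = 1/((-414 + 15)/(-366 + 15)) = 1/(-399/(-351)) = 1/(-1/351*(-399)) = 1/(133/117) = 117/133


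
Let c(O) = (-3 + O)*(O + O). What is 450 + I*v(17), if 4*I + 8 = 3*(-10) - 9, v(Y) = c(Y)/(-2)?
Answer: 6493/2 ≈ 3246.5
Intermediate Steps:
c(O) = 2*O*(-3 + O) (c(O) = (-3 + O)*(2*O) = 2*O*(-3 + O))
v(Y) = -Y*(-3 + Y) (v(Y) = (2*Y*(-3 + Y))/(-2) = (2*Y*(-3 + Y))*(-½) = -Y*(-3 + Y))
I = -47/4 (I = -2 + (3*(-10) - 9)/4 = -2 + (-30 - 9)/4 = -2 + (¼)*(-39) = -2 - 39/4 = -47/4 ≈ -11.750)
450 + I*v(17) = 450 - 799*(3 - 1*17)/4 = 450 - 799*(3 - 17)/4 = 450 - 799*(-14)/4 = 450 - 47/4*(-238) = 450 + 5593/2 = 6493/2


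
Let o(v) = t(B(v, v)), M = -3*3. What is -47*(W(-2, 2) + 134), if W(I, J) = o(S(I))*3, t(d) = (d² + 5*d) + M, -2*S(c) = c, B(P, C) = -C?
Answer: -4465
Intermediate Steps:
M = -9
S(c) = -c/2
t(d) = -9 + d² + 5*d (t(d) = (d² + 5*d) - 9 = -9 + d² + 5*d)
o(v) = -9 + v² - 5*v (o(v) = -9 + (-v)² + 5*(-v) = -9 + v² - 5*v)
W(I, J) = -27 + 3*I²/4 + 15*I/2 (W(I, J) = (-9 + (-I/2)² - (-5)*I/2)*3 = (-9 + I²/4 + 5*I/2)*3 = -27 + 3*I²/4 + 15*I/2)
-47*(W(-2, 2) + 134) = -47*((-27 + (¾)*(-2)² + (15/2)*(-2)) + 134) = -47*((-27 + (¾)*4 - 15) + 134) = -47*((-27 + 3 - 15) + 134) = -47*(-39 + 134) = -47*95 = -4465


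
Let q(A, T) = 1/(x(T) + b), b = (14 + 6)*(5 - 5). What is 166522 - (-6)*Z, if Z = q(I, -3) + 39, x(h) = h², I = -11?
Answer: 500270/3 ≈ 1.6676e+5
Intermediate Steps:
b = 0 (b = 20*0 = 0)
q(A, T) = T⁻² (q(A, T) = 1/(T² + 0) = 1/(T²) = T⁻²)
Z = 352/9 (Z = (-3)⁻² + 39 = ⅑ + 39 = 352/9 ≈ 39.111)
166522 - (-6)*Z = 166522 - (-6)*352/9 = 166522 - 1*(-704/3) = 166522 + 704/3 = 500270/3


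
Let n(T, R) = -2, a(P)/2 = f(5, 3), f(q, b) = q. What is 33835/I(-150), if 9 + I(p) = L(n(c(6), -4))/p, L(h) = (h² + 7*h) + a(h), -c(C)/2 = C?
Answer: -33835/9 ≈ -3759.4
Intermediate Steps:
a(P) = 10 (a(P) = 2*5 = 10)
c(C) = -2*C
L(h) = 10 + h² + 7*h (L(h) = (h² + 7*h) + 10 = 10 + h² + 7*h)
I(p) = -9 (I(p) = -9 + (10 + (-2)² + 7*(-2))/p = -9 + (10 + 4 - 14)/p = -9 + 0/p = -9 + 0 = -9)
33835/I(-150) = 33835/(-9) = 33835*(-⅑) = -33835/9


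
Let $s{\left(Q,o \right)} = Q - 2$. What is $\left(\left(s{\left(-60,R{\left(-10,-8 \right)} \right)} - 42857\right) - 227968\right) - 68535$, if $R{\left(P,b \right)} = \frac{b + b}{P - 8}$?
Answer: $-339422$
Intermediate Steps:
$R{\left(P,b \right)} = \frac{2 b}{-8 + P}$
$s{\left(Q,o \right)} = -2 + Q$ ($s{\left(Q,o \right)} = Q - 2 = -2 + Q$)
$\left(\left(s{\left(-60,R{\left(-10,-8 \right)} \right)} - 42857\right) - 227968\right) - 68535 = \left(\left(\left(-2 - 60\right) - 42857\right) - 227968\right) - 68535 = \left(\left(-62 - 42857\right) - 227968\right) - 68535 = \left(-42919 - 227968\right) - 68535 = -270887 - 68535 = -339422$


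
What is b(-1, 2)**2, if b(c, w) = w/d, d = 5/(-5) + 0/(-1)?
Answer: 4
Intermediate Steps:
d = -1 (d = 5*(-1/5) + 0*(-1) = -1 + 0 = -1)
b(c, w) = -w (b(c, w) = w/(-1) = w*(-1) = -w)
b(-1, 2)**2 = (-1*2)**2 = (-2)**2 = 4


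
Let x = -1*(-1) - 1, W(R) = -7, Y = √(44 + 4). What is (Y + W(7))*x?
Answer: 0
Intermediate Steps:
Y = 4*√3 (Y = √48 = 4*√3 ≈ 6.9282)
x = 0 (x = 1 - 1 = 0)
(Y + W(7))*x = (4*√3 - 7)*0 = (-7 + 4*√3)*0 = 0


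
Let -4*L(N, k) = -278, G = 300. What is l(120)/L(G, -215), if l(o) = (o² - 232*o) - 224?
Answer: -27328/139 ≈ -196.60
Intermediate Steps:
L(N, k) = 139/2 (L(N, k) = -¼*(-278) = 139/2)
l(o) = -224 + o² - 232*o
l(120)/L(G, -215) = (-224 + 120² - 232*120)/(139/2) = (-224 + 14400 - 27840)*(2/139) = -13664*2/139 = -27328/139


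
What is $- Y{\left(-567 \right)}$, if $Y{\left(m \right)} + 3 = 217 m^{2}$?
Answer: $-69763110$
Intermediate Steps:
$Y{\left(m \right)} = -3 + 217 m^{2}$
$- Y{\left(-567 \right)} = - (-3 + 217 \left(-567\right)^{2}) = - (-3 + 217 \cdot 321489) = - (-3 + 69763113) = \left(-1\right) 69763110 = -69763110$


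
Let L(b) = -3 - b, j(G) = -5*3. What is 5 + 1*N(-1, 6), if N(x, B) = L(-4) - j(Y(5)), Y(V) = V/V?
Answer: 21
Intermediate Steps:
Y(V) = 1
j(G) = -15
N(x, B) = 16 (N(x, B) = (-3 - 1*(-4)) - 1*(-15) = (-3 + 4) + 15 = 1 + 15 = 16)
5 + 1*N(-1, 6) = 5 + 1*16 = 5 + 16 = 21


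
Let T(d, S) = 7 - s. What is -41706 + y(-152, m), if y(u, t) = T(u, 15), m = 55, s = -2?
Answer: -41697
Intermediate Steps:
T(d, S) = 9 (T(d, S) = 7 - 1*(-2) = 7 + 2 = 9)
y(u, t) = 9
-41706 + y(-152, m) = -41706 + 9 = -41697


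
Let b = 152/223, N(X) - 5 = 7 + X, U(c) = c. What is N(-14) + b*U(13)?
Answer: 1530/223 ≈ 6.8610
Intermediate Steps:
N(X) = 12 + X (N(X) = 5 + (7 + X) = 12 + X)
b = 152/223 (b = 152*(1/223) = 152/223 ≈ 0.68161)
N(-14) + b*U(13) = (12 - 14) + (152/223)*13 = -2 + 1976/223 = 1530/223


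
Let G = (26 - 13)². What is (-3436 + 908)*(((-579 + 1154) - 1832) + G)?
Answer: 2750464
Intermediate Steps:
G = 169 (G = 13² = 169)
(-3436 + 908)*(((-579 + 1154) - 1832) + G) = (-3436 + 908)*(((-579 + 1154) - 1832) + 169) = -2528*((575 - 1832) + 169) = -2528*(-1257 + 169) = -2528*(-1088) = 2750464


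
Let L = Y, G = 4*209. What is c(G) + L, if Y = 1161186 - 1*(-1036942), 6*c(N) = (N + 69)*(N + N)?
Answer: 7350964/3 ≈ 2.4503e+6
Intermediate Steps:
G = 836
c(N) = N*(69 + N)/3 (c(N) = ((N + 69)*(N + N))/6 = ((69 + N)*(2*N))/6 = (2*N*(69 + N))/6 = N*(69 + N)/3)
Y = 2198128 (Y = 1161186 + 1036942 = 2198128)
L = 2198128
c(G) + L = (⅓)*836*(69 + 836) + 2198128 = (⅓)*836*905 + 2198128 = 756580/3 + 2198128 = 7350964/3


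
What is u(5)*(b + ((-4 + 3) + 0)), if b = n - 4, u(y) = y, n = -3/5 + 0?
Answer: -28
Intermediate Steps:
n = -⅗ (n = (⅕)*(-3) + 0 = -⅗ + 0 = -⅗ ≈ -0.60000)
b = -23/5 (b = -⅗ - 4 = -23/5 ≈ -4.6000)
u(5)*(b + ((-4 + 3) + 0)) = 5*(-23/5 + ((-4 + 3) + 0)) = 5*(-23/5 + (-1 + 0)) = 5*(-23/5 - 1) = 5*(-28/5) = -28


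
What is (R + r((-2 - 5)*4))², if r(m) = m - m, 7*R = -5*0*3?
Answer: 0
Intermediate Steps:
R = 0 (R = (-5*0*3)/7 = (0*3)/7 = (⅐)*0 = 0)
r(m) = 0
(R + r((-2 - 5)*4))² = (0 + 0)² = 0² = 0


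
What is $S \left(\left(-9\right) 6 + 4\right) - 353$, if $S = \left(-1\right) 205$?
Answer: $9897$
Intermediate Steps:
$S = -205$
$S \left(\left(-9\right) 6 + 4\right) - 353 = - 205 \left(\left(-9\right) 6 + 4\right) - 353 = - 205 \left(-54 + 4\right) - 353 = \left(-205\right) \left(-50\right) - 353 = 10250 - 353 = 9897$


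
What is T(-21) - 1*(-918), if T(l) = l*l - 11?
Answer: 1348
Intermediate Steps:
T(l) = -11 + l² (T(l) = l² - 11 = -11 + l²)
T(-21) - 1*(-918) = (-11 + (-21)²) - 1*(-918) = (-11 + 441) + 918 = 430 + 918 = 1348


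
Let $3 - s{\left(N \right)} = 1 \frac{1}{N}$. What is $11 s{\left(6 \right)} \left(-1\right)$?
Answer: $- \frac{187}{6} \approx -31.167$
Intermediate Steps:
$s{\left(N \right)} = 3 - \frac{1}{N}$ ($s{\left(N \right)} = 3 - 1 \frac{1}{N} = 3 - \frac{1}{N}$)
$11 s{\left(6 \right)} \left(-1\right) = 11 \left(3 - \frac{1}{6}\right) \left(-1\right) = 11 \cdot \frac{17}{6} \left(-1\right) = \frac{187}{6} \left(-1\right) = - \frac{187}{6}$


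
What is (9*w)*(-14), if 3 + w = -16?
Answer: 2394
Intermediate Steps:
w = -19 (w = -3 - 16 = -19)
(9*w)*(-14) = (9*(-19))*(-14) = -171*(-14) = 2394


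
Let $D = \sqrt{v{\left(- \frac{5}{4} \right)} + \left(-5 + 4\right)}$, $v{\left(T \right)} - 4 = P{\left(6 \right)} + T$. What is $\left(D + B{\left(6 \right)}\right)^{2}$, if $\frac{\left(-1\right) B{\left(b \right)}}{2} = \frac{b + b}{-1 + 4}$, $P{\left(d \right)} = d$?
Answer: $\frac{\left(16 - \sqrt{31}\right)^{2}}{4} \approx 27.208$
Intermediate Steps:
$v{\left(T \right)} = 10 + T$ ($v{\left(T \right)} = 4 + \left(6 + T\right) = 10 + T$)
$B{\left(b \right)} = - \frac{4 b}{3}$ ($B{\left(b \right)} = - 2 \frac{b + b}{-1 + 4} = - 2 \frac{2 b}{3} = - \frac{4 b}{3}$)
$D = \frac{\sqrt{31}}{2}$ ($D = \sqrt{\left(10 - \frac{5}{4}\right) + \left(-5 + 4\right)} = \sqrt{\left(10 - \frac{5}{4}\right) - 1} = \sqrt{\frac{35}{4} - 1} = \sqrt{\frac{31}{4}} = \frac{\sqrt{31}}{2} \approx 2.7839$)
$\left(D + B{\left(6 \right)}\right)^{2} = \left(\frac{\sqrt{31}}{2} - 8\right)^{2} = \left(-8 + \frac{\sqrt{31}}{2}\right)^{2}$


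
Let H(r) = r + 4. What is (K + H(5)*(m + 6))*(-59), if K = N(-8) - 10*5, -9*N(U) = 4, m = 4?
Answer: -21004/9 ≈ -2333.8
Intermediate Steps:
N(U) = -4/9 (N(U) = -1/9*4 = -4/9)
H(r) = 4 + r
K = -454/9 (K = -4/9 - 10*5 = -4/9 - 50 = -454/9 ≈ -50.444)
(K + H(5)*(m + 6))*(-59) = (-454/9 + (4 + 5)*(4 + 6))*(-59) = (-454/9 + 9*10)*(-59) = (-454/9 + 90)*(-59) = (356/9)*(-59) = -21004/9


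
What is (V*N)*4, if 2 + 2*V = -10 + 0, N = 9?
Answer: -216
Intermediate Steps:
V = -6 (V = -1 + (-10 + 0)/2 = -1 + (½)*(-10) = -1 - 5 = -6)
(V*N)*4 = -6*9*4 = -54*4 = -216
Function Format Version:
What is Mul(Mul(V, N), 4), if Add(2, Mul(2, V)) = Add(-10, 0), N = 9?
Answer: -216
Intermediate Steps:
V = -6 (V = Add(-1, Mul(Rational(1, 2), Add(-10, 0))) = Add(-1, Mul(Rational(1, 2), -10)) = Add(-1, -5) = -6)
Mul(Mul(V, N), 4) = Mul(Mul(-6, 9), 4) = Mul(-54, 4) = -216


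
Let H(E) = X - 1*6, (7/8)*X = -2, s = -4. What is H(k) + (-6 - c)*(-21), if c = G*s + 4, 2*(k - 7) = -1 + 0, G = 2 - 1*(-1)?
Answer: -352/7 ≈ -50.286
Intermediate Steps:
G = 3 (G = 2 + 1 = 3)
k = 13/2 (k = 7 + (-1 + 0)/2 = 7 + (½)*(-1) = 7 - ½ = 13/2 ≈ 6.5000)
X = -16/7 (X = (8/7)*(-2) = -16/7 ≈ -2.2857)
c = -8 (c = 3*(-4) + 4 = -12 + 4 = -8)
H(E) = -58/7 (H(E) = -16/7 - 1*6 = -16/7 - 6 = -58/7)
H(k) + (-6 - c)*(-21) = -58/7 + (-6 - 1*(-8))*(-21) = -58/7 + (-6 + 8)*(-21) = -58/7 + 2*(-21) = -58/7 - 42 = -352/7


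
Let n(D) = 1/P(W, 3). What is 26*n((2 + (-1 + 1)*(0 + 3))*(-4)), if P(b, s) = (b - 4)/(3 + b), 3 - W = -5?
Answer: 143/2 ≈ 71.500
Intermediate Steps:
W = 8 (W = 3 - 1*(-5) = 3 + 5 = 8)
P(b, s) = (-4 + b)/(3 + b)
n(D) = 11/4 (n(D) = 1/((-4 + 8)/(3 + 8)) = 1/(4/11) = 11/4)
26*n((2 + (-1 + 1)*(0 + 3))*(-4)) = 26*(11/4) = 143/2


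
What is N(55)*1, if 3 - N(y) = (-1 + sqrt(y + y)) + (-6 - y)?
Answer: 65 - sqrt(110) ≈ 54.512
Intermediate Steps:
N(y) = 10 + y - sqrt(2)*sqrt(y) (N(y) = 3 - ((-1 + sqrt(y + y)) + (-6 - y)) = 3 - ((-1 + sqrt(2*y)) + (-6 - y)) = 3 - ((-1 + sqrt(2)*sqrt(y)) + (-6 - y)) = 3 - (-7 - y + sqrt(2)*sqrt(y)) = 3 + (7 + y - sqrt(2)*sqrt(y)) = 10 + y - sqrt(2)*sqrt(y))
N(55)*1 = (10 + 55 - sqrt(2)*sqrt(55))*1 = (10 + 55 - sqrt(110))*1 = (65 - sqrt(110))*1 = 65 - sqrt(110)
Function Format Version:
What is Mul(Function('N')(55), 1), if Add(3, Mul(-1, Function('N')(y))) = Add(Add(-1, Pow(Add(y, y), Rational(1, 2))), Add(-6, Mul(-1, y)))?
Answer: Add(65, Mul(-1, Pow(110, Rational(1, 2)))) ≈ 54.512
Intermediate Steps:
Function('N')(y) = Add(10, y, Mul(-1, Pow(2, Rational(1, 2)), Pow(y, Rational(1, 2)))) (Function('N')(y) = Add(3, Mul(-1, Add(Add(-1, Pow(Add(y, y), Rational(1, 2))), Add(-6, Mul(-1, y))))) = Add(3, Mul(-1, Add(Add(-1, Pow(Mul(2, y), Rational(1, 2))), Add(-6, Mul(-1, y))))) = Add(3, Mul(-1, Add(Add(-1, Mul(Pow(2, Rational(1, 2)), Pow(y, Rational(1, 2)))), Add(-6, Mul(-1, y))))) = Add(3, Mul(-1, Add(-7, Mul(-1, y), Mul(Pow(2, Rational(1, 2)), Pow(y, Rational(1, 2)))))) = Add(3, Add(7, y, Mul(-1, Pow(2, Rational(1, 2)), Pow(y, Rational(1, 2))))) = Add(10, y, Mul(-1, Pow(2, Rational(1, 2)), Pow(y, Rational(1, 2)))))
Mul(Function('N')(55), 1) = Mul(Add(10, 55, Mul(-1, Pow(2, Rational(1, 2)), Pow(55, Rational(1, 2)))), 1) = Mul(Add(10, 55, Mul(-1, Pow(110, Rational(1, 2)))), 1) = Mul(Add(65, Mul(-1, Pow(110, Rational(1, 2)))), 1) = Add(65, Mul(-1, Pow(110, Rational(1, 2))))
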